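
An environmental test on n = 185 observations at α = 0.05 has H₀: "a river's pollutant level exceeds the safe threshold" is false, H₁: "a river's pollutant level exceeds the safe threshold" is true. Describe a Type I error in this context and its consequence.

Type I error: rejecting H₀ when it is true — concluding that a river's pollutant level exceeds the safe threshold when in fact it is not. Consequence: shutting down a compliant factory unnecessarily.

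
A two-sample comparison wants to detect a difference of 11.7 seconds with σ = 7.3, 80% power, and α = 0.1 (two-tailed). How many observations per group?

n per group = 2(z_α/2 + z_β)²σ²/d² = 2×(1.645 + 0.84)²×7.3²/11.7² = 4.8 → n = 5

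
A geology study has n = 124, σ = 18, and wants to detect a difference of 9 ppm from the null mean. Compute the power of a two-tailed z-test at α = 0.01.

SE = σ/√n = 18/√124 = 1.616. Non-centrality λ = d/SE = 9/1.616 = 5.568. Power ≈ Φ(λ - z_{α/2}) = Φ(5.568 - 2.576) = Φ(2.992) = 0.999.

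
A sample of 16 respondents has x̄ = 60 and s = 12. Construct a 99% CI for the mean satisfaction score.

CI = x̄ ± t*(s/√n) = 60 ± 2.947(12/√16) = (51.16, 68.84)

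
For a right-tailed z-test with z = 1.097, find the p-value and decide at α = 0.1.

p = P(Z > 1.097) = 1 - Φ(1.097) ≈ 0.1363. Since p ≥ 0.1, fail to reject H₀ (not significant) at α = 0.1.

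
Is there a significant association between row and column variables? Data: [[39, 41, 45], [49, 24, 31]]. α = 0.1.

χ² = 6.289. df = 2, critical = 4.605. Reject H₀. Variables are dependent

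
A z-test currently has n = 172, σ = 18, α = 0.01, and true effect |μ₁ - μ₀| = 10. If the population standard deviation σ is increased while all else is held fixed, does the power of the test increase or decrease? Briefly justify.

Power decreases: a larger σ inflates the standard error σ/√n, pulling the sampling distribution under H₁ back toward the critical value.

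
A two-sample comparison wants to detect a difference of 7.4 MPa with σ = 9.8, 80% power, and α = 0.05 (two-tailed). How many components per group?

n per group = 2(z_α/2 + z_β)²σ²/d² = 2×(1.96 + 0.84)²×9.8²/7.4² = 27.5 → n = 28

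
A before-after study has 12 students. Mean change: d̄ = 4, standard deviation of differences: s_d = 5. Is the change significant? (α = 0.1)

t = d̄/(s_d/√n) = 4/(5/√12) = 2.771. df = 11, critical t = ±1.796. Reject H₀.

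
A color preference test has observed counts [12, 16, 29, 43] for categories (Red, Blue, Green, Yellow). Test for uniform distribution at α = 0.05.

Expected = 25 each. χ² = Σ(O-E)²/E = 23.6. df = 3, critical value = 7.815. Reject H₀.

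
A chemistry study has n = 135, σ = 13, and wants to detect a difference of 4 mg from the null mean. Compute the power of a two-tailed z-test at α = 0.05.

SE = σ/√n = 13/√135 = 1.119. Non-centrality λ = d/SE = 4/1.119 = 3.575. Power ≈ Φ(λ - z_{α/2}) = Φ(3.575 - 1.96) = Φ(1.615) = 0.947.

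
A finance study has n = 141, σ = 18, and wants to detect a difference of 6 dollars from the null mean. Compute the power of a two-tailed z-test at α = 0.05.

SE = σ/√n = 18/√141 = 1.516. Non-centrality λ = d/SE = 6/1.516 = 3.958. Power ≈ Φ(λ - z_{α/2}) = Φ(3.958 - 1.96) = Φ(1.998) = 0.977.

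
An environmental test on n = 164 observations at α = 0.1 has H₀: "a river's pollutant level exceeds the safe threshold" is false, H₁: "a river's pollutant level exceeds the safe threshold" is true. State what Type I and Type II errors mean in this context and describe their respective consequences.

Type I (false positive): concluding that a river's pollutant level exceeds the safe threshold when it is not — shutting down a compliant factory unnecessarily. Type II (false negative): failing to conclude that a river's pollutant level exceeds the safe threshold when it is — allowing unsafe pollution to continue. Which is costlier depends on domain priorities and is a judgement call rather than a statistical fact.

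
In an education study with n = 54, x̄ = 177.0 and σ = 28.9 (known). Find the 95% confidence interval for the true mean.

CI = x̄ ± z*(σ/√n) = 177.0 ± 1.96(28.9/√54) = 177.0 ± 7.71 = (169.29, 184.71)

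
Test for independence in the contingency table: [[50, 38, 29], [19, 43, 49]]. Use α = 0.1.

χ² = 19.22. df = 2, critical = 4.605. Reject H₀. Variables are dependent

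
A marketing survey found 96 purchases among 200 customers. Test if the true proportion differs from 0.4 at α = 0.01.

p̂ = 0.48, p₀ = 0.4. z = (p̂ - p₀)/√(p₀(1-p₀)/n) = 2.309. Critical: ±2.576. Fail to reject H₀.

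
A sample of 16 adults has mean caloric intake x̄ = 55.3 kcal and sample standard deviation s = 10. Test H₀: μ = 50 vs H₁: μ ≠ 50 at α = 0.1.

t = (x̄ - μ₀)/(s/√n) = (55.3 - 50)/(10/√16) = 2.12. df = 15, critical t = ±1.753. Reject H₀.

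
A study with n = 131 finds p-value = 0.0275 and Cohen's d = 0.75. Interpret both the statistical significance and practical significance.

Statistically significant (p = 0.0275 < 0.05). Cohen's d = 0.75 indicates a medium effect size. Both statistical and practical significance should be considered.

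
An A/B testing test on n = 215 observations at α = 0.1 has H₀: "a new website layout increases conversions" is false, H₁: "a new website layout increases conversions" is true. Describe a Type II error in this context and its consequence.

Type II error: failing to reject H₀ when it is false — concluding that a new website layout increases conversions is not supported when in fact it is. Consequence: discarding a layout that would have improved conversions — lost revenue.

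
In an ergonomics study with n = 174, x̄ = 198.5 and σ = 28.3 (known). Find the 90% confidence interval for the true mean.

CI = x̄ ± z*(σ/√n) = 198.5 ± 1.645(28.3/√174) = 198.5 ± 3.53 = (194.97, 202.03)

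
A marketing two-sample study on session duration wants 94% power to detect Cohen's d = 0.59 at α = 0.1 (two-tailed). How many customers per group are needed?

z_{α/2} = 1.645, z_β = Φ⁻¹(0.94) = 1.555. For medium effect (d = 0.59): n per group = 2(z_{α/2} + z_β)²/d² = 2(1.645 + 1.555)²/0.59² = 58.8 → 59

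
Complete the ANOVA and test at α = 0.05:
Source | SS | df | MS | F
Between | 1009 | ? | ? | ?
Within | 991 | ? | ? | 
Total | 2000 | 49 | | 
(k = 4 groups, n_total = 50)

df_between = 3, df_within = 46. MS_between = 336.33, MS_within = 21.54. F = 15.612, F_crit ≈ 2.807. Reject H₀.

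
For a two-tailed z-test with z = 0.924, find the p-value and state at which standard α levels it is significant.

p = 2·P(Z > |0.924|) = 2·(1 - Φ(0.924)) ≈ 0.3555. Not significant at any standard level.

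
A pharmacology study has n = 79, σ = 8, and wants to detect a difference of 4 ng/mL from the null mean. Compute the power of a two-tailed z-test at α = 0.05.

SE = σ/√n = 8/√79 = 0.9. Non-centrality λ = d/SE = 4/0.9 = 4.444. Power ≈ Φ(λ - z_{α/2}) = Φ(4.444 - 1.96) = Φ(2.484) = 0.994.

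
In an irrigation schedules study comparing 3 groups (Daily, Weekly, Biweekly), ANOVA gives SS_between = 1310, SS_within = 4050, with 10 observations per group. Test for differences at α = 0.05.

df_between = 2, df_within = 27. F = MS_between/MS_within = 655.0/150.0 = 4.367. F_crit ≈ 3.354. Reject H₀. At least one mean differs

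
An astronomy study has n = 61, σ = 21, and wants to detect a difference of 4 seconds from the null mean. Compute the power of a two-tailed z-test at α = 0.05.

SE = σ/√n = 21/√61 = 2.689. Non-centrality λ = d/SE = 4/2.689 = 1.488. Power ≈ Φ(λ - z_{α/2}) = Φ(1.488 - 1.96) = Φ(-0.472) = 0.318.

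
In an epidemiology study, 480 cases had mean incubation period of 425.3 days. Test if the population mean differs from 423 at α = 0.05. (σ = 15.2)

z = (x̄ - μ₀)/(σ/√n) = (425.3 - 423)/(15.2/√480) = 3.315. Critical value: ±1.96. Since |3.315| > 1.96, Reject H₀.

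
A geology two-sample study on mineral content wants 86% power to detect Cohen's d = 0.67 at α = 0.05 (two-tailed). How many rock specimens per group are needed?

z_{α/2} = 1.96, z_β = Φ⁻¹(0.86) = 1.08. For medium effect (d = 0.67): n per group = 2(z_{α/2} + z_β)²/d² = 2(1.96 + 1.08)²/0.67² = 41.2 → 42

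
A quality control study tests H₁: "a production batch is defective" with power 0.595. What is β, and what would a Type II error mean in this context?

β = 1 - power = 1 - 0.595 = 0.405. A Type II error is failing to reject H₀ when H₀ is false (false negative) — here, failing to conclude that a production batch is defective when in fact it is true. Consequence: shipping a defective batch — faulty products reach customers.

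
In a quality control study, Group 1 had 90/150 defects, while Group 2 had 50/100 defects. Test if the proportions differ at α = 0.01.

p̂₁ = 0.6, p̂₂ = 0.5, pooled p̂ = 0.56. z = 1.56. Critical: ±2.576. Fail to reject H₀.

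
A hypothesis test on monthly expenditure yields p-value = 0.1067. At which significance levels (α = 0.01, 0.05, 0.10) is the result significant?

p = 0.1067. Not significant at any of the given levels.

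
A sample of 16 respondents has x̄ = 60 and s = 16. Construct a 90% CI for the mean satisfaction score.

CI = x̄ ± t*(s/√n) = 60 ± 1.753(16/√16) = (52.99, 67.01)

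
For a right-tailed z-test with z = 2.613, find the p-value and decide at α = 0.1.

p = P(Z > 2.613) = 1 - Φ(2.613) ≈ 0.0045. Since p < 0.1, reject H₀ (significant) at α = 0.1.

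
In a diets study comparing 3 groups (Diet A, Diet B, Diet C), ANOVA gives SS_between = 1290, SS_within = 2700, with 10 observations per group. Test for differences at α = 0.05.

df_between = 2, df_within = 27. F = MS_between/MS_within = 645.0/100.0 = 6.45. F_crit ≈ 3.354. Reject H₀. At least one mean differs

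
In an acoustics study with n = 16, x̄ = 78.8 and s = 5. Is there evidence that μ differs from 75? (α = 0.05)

t = (x̄ - μ₀)/(s/√n) = (78.8 - 75)/(5/√16) = 3.04. df = 15, critical t = ±2.131. Reject H₀.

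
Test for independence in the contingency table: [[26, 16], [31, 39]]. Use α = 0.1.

χ² = 3.261. df = 1, critical = 2.706. Reject H₀. Variables are dependent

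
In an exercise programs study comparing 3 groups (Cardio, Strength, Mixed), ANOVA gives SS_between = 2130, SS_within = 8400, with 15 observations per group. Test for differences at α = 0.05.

df_between = 2, df_within = 42. F = MS_between/MS_within = 1065.0/200.0 = 5.325. F_crit ≈ 3.22. Reject H₀. At least one mean differs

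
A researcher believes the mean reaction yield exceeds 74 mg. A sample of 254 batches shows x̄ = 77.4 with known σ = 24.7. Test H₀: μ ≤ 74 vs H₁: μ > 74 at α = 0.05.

z = 2.194. Critical value: 1.645. Reject H₀.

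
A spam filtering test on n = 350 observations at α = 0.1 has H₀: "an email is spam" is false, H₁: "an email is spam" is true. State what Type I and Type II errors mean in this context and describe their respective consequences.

Type I (false positive): concluding that an email is spam when it is not — a legitimate email is sent to the spam folder and the user misses it. Type II (false negative): failing to conclude that an email is spam when it is — a spam email lands in the inbox. Which is costlier depends on domain priorities and is a judgement call rather than a statistical fact.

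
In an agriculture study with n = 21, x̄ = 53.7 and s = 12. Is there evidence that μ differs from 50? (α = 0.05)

t = (x̄ - μ₀)/(s/√n) = (53.7 - 50)/(12/√21) = 1.413. df = 20, critical t = ±2.086. Fail to reject H₀.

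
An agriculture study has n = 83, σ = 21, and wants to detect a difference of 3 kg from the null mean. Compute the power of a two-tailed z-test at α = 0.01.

SE = σ/√n = 21/√83 = 2.305. Non-centrality λ = d/SE = 3/2.305 = 1.301. Power ≈ Φ(λ - z_{α/2}) = Φ(1.301 - 2.576) = Φ(-1.275) = 0.101.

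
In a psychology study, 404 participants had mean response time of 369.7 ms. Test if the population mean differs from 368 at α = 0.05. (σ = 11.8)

z = (x̄ - μ₀)/(σ/√n) = (369.7 - 368)/(11.8/√404) = 2.896. Critical value: ±1.96. Since |2.896| > 1.96, Reject H₀.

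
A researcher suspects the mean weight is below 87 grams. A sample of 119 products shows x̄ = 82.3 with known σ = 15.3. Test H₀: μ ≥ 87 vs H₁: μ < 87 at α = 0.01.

z = -3.351. Critical value: -2.33. Reject H₀.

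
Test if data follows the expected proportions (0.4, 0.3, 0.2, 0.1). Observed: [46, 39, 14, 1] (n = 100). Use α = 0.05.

Expected: [40.0, 30.0, 20.0, 10.0]. χ² = 13.5. df = 3, critical = 7.815. Reject H₀.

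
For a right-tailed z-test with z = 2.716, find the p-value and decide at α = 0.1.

p = P(Z > 2.716) = 1 - Φ(2.716) ≈ 0.0033. Since p < 0.1, reject H₀ (significant) at α = 0.1.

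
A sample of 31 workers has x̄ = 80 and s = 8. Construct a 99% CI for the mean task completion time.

CI = x̄ ± t*(s/√n) = 80 ± 2.75(8/√31) = (76.05, 83.95)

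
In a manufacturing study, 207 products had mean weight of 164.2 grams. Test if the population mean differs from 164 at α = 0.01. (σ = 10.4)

z = (x̄ - μ₀)/(σ/√n) = (164.2 - 164)/(10.4/√207) = 0.277. Critical value: ±2.576. Since |0.277| ≤ 2.576, Fail to reject H₀.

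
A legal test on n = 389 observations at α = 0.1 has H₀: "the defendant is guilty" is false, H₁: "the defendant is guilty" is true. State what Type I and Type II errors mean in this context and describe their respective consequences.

Type I (false positive): concluding that the defendant is guilty when it is not — convicting an innocent person. Type II (false negative): failing to conclude that the defendant is guilty when it is — acquitting a guilty person. Which is costlier depends on domain priorities and is a judgement call rather than a statistical fact.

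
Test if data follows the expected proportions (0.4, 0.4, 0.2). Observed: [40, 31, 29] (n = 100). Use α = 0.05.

Expected: [40.0, 40.0, 20.0]. χ² = 6.075. df = 2, critical = 5.991. Reject H₀.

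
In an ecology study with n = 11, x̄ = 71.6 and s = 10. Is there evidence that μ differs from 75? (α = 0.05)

t = (x̄ - μ₀)/(s/√n) = (71.6 - 75)/(10/√11) = -1.128. df = 10, critical t = ±2.228. Fail to reject H₀.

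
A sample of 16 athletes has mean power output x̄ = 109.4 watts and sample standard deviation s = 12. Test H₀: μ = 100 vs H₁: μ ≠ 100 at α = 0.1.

t = (x̄ - μ₀)/(s/√n) = (109.4 - 100)/(12/√16) = 3.133. df = 15, critical t = ±1.753. Reject H₀.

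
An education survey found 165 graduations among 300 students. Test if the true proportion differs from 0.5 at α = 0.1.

p̂ = 0.55, p₀ = 0.5. z = (p̂ - p₀)/√(p₀(1-p₀)/n) = 1.732. Critical: ±1.645. Reject H₀.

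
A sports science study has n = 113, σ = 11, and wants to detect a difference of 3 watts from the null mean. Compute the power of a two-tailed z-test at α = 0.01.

SE = σ/√n = 11/√113 = 1.035. Non-centrality λ = d/SE = 3/1.035 = 2.899. Power ≈ Φ(λ - z_{α/2}) = Φ(2.899 - 2.576) = Φ(0.323) = 0.627.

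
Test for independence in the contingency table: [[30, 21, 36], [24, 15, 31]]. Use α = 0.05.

χ² = 0.201. df = 2, critical = 5.991. Fail to reject H₀. No evidence of dependence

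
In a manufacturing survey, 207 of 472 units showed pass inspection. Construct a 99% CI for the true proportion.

p̂ = 0.439. CI = p̂ ± z*√(p̂(1-p̂)/n) = (0.38, 0.497)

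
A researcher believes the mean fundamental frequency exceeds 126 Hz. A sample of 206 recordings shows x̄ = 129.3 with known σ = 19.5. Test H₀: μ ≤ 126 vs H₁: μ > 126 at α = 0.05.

z = 2.429. Critical value: 1.645. Reject H₀.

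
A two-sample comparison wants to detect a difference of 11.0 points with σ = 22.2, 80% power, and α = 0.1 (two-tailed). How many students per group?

n per group = 2(z_α/2 + z_β)²σ²/d² = 2×(1.645 + 0.84)²×22.2²/11.0² = 50.3 → n = 51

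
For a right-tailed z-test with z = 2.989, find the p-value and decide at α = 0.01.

p = P(Z > 2.989) = 1 - Φ(2.989) ≈ 0.0014. Since p < 0.01, reject H₀ (significant) at α = 0.01.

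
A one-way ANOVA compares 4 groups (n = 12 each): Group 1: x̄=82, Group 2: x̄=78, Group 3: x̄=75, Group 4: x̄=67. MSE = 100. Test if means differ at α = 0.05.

Grand mean = 75.5. SS_between = 1452.0, MS_between = 484.0. F = 4.84, F_crit ≈ 2.816. Reject H₀.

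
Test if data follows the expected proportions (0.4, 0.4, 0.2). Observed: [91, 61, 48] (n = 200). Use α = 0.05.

Expected: [80.0, 80.0, 40.0]. χ² = 7.625. df = 2, critical = 5.991. Reject H₀.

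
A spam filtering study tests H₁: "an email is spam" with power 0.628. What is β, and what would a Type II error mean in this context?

β = 1 - power = 1 - 0.628 = 0.372. A Type II error is failing to reject H₀ when H₀ is false (false negative) — here, failing to conclude that an email is spam when in fact it is true. Consequence: a spam email lands in the inbox.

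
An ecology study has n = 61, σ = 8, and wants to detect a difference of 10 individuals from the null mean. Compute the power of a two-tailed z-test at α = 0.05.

SE = σ/√n = 8/√61 = 1.024. Non-centrality λ = d/SE = 10/1.024 = 9.763. Power ≈ Φ(λ - z_{α/2}) = Φ(9.763 - 1.96) = Φ(7.803) = 1.0.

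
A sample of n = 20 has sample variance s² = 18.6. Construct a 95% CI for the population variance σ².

df = 19. χ²_{0.025} = 32.852, χ²_{0.975} = 8.907. CI for σ² = ((n-1)s²/χ²_{α/2}, (n-1)s²/χ²_{1-α/2}) = (19·18.6/32.852, 19·18.6/8.907) = (10.76, 39.68)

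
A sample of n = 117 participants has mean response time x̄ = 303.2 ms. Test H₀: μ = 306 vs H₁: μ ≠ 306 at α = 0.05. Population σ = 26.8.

z = (x̄ - μ₀)/(σ/√n) = (303.2 - 306)/(26.8/√117) = -1.13. Critical value: ±1.96. Since |-1.13| ≤ 1.96, Fail to reject H₀.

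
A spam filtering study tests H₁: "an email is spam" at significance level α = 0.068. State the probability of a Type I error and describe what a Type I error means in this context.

P(Type I error) = α = 0.068. A Type I error is rejecting H₀ when H₀ is actually true (false positive) — here, concluding that an email is spam when in fact this is not the case. Consequence: a legitimate email is sent to the spam folder and the user misses it.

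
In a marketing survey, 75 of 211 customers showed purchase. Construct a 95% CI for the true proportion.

p̂ = 0.355. CI = p̂ ± z*√(p̂(1-p̂)/n) = (0.291, 0.42)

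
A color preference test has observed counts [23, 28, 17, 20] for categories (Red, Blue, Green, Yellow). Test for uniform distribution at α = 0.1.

Expected = 22 each. χ² = Σ(O-E)²/E = 3.0. df = 3, critical value = 6.251. Fail to reject H₀.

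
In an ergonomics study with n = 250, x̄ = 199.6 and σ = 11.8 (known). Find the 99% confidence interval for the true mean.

CI = x̄ ± z*(σ/√n) = 199.6 ± 2.576(11.8/√250) = 199.6 ± 1.92 = (197.68, 201.52)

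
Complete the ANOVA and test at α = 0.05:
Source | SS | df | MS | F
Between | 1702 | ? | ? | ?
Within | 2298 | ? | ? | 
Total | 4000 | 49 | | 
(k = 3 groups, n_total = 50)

df_between = 2, df_within = 47. MS_between = 851.0, MS_within = 48.89. F = 17.405, F_crit ≈ 3.195. Reject H₀.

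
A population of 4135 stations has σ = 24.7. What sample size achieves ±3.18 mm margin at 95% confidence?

Without FPC: n₀ = (1.96×24.7/3.18)² = 231.767. With FPC: n = n₀N/(n₀+N-1) = 219.5 → n = 220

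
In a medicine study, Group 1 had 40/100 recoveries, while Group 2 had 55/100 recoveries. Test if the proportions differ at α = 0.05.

p̂₁ = 0.4, p̂₂ = 0.55, pooled p̂ = 0.475. z = -2.124. Critical: ±1.96. Reject H₀.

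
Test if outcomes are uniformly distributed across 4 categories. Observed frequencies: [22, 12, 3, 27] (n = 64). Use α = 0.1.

Expected = 16 each. χ² = Σ(O-E)²/E = 21.375. df = 3, critical value = 6.251. Reject H₀.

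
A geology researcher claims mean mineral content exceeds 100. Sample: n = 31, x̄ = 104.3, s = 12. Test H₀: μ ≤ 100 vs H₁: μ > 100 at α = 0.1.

t = (104.3 - 100)/(12/√31) = 1.995, df = 30. Critical t = 1.31. Reject H₀.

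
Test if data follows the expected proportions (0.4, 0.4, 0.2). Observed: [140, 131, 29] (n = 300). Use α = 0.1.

Expected: [120.0, 120.0, 60.0]. χ² = 20.358. df = 2, critical = 4.605. Reject H₀.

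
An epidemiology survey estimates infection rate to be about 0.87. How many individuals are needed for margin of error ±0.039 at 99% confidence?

n = z²p(1-p)/E² = 2.576²×0.87×0.13/0.039² = 493.4 → n = 494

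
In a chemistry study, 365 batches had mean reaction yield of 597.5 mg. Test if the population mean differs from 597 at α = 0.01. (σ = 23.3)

z = (x̄ - μ₀)/(σ/√n) = (597.5 - 597)/(23.3/√365) = 0.41. Critical value: ±2.576. Since |0.41| ≤ 2.576, Fail to reject H₀.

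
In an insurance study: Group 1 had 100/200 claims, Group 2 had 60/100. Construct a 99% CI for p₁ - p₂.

p̂₁ = 0.5, p̂₂ = 0.6. Difference = -0.1. CI = (-0.256, 0.056)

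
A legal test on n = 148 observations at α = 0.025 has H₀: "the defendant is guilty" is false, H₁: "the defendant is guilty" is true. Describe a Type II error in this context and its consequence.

Type II error: failing to reject H₀ when it is false — concluding that the defendant is guilty is not supported when in fact it is. Consequence: acquitting a guilty person.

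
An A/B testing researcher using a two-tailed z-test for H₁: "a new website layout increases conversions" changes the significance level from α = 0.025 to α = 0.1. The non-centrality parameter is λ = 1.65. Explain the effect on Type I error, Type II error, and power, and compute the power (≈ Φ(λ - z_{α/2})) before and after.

Increasing α from 0.025 to 0.1:
• Type I error rate increases (α is the Type I rate by definition).
• Critical value moves from z_{α/2} = 2.241 to 1.645, so power = Φ(λ - z_{α/2}) goes from Φ(1.65 - 2.241) = 0.277 to Φ(1.65 - 1.645) = 0.502.
• Type II error rate β = 1 - power therefore decreases (0.723 → 0.498).
Appropriate when false negatives are costly — here, discarding a layout that would have improved conversions — lost revenue.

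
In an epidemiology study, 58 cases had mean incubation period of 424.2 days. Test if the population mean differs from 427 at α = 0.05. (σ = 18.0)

z = (x̄ - μ₀)/(σ/√n) = (424.2 - 427)/(18.0/√58) = -1.185. Critical value: ±1.96. Since |-1.185| ≤ 1.96, Fail to reject H₀.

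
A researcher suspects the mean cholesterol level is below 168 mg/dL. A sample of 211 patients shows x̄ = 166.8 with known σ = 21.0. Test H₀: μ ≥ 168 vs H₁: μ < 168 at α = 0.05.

z = -0.83. Critical value: -1.645. Fail to reject H₀.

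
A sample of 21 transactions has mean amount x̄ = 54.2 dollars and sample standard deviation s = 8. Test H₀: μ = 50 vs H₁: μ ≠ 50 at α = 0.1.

t = (x̄ - μ₀)/(s/√n) = (54.2 - 50)/(8/√21) = 2.406. df = 20, critical t = ±1.725. Reject H₀.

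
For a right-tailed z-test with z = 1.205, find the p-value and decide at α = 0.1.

p = P(Z > 1.205) = 1 - Φ(1.205) ≈ 0.1141. Since p ≥ 0.1, fail to reject H₀ (not significant) at α = 0.1.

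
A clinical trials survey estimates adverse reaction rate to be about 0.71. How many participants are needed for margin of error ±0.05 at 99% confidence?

n = z²p(1-p)/E² = 2.576²×0.71×0.29/0.05² = 546.5 → n = 547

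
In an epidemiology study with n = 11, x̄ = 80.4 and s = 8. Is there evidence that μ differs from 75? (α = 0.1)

t = (x̄ - μ₀)/(s/√n) = (80.4 - 75)/(8/√11) = 2.239. df = 10, critical t = ±1.812. Reject H₀.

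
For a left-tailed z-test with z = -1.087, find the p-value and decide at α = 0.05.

p = P(Z < -1.087) = Φ(-1.087) ≈ 0.1385. Since p ≥ 0.05, fail to reject H₀ (not significant) at α = 0.05.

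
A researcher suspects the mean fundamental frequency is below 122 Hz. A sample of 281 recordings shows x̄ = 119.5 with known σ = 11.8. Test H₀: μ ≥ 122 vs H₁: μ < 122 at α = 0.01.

z = -3.551. Critical value: -2.33. Reject H₀.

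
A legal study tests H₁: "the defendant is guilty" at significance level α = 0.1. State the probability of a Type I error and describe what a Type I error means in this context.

P(Type I error) = α = 0.1. A Type I error is rejecting H₀ when H₀ is actually true (false positive) — here, concluding that the defendant is guilty when in fact this is not the case. Consequence: convicting an innocent person.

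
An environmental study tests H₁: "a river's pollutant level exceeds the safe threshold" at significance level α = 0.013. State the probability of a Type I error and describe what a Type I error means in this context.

P(Type I error) = α = 0.013. A Type I error is rejecting H₀ when H₀ is actually true (false positive) — here, concluding that a river's pollutant level exceeds the safe threshold when in fact this is not the case. Consequence: shutting down a compliant factory unnecessarily.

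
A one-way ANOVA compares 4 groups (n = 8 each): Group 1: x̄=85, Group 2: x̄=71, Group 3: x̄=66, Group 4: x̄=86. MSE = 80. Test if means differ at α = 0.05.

Grand mean = 77.0. SS_between = 2416.0, MS_between = 805.33. F = 10.067, F_crit ≈ 2.947. Reject H₀.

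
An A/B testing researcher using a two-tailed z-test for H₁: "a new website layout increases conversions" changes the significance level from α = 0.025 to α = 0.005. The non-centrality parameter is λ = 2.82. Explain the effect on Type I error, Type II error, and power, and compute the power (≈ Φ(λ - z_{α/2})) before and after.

Decreasing α from 0.025 to 0.005:
• Type I error rate decreases (α is the Type I rate by definition).
• Critical value moves from z_{α/2} = 2.241 to 2.807, so power = Φ(λ - z_{α/2}) goes from Φ(2.82 - 2.241) = 0.719 to Φ(2.82 - 2.807) = 0.505.
• Type II error rate β = 1 - power therefore increases (0.281 → 0.495).
Appropriate when false positives are costly — here, rolling out a layout that doesn't actually help — wasted engineering effort.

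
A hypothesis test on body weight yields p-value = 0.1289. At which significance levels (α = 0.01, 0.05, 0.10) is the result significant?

p = 0.1289. Not significant at any of the given levels.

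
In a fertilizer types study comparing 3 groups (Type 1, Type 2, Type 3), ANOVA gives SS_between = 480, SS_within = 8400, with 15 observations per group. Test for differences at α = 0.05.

df_between = 2, df_within = 42. F = MS_between/MS_within = 240.0/200.0 = 1.2. F_crit ≈ 3.22. Fail to reject H₀.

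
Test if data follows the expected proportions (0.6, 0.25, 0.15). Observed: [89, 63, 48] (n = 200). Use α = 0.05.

Expected: [120.0, 50.0, 30.0]. χ² = 22.188. df = 2, critical = 5.991. Reject H₀.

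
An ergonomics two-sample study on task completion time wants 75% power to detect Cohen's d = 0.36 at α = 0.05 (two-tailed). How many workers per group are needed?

z_{α/2} = 1.96, z_β = Φ⁻¹(0.75) = 0.674. For small effect (d = 0.36): n per group = 2(z_{α/2} + z_β)²/d² = 2(1.96 + 0.674)²/0.36² = 107.1 → 108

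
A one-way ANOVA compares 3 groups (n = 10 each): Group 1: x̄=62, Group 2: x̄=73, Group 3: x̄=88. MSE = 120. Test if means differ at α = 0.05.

Grand mean = 74.33. SS_between = 3406.67, MS_between = 1703.33. F = 14.194, F_crit ≈ 3.354. Reject H₀.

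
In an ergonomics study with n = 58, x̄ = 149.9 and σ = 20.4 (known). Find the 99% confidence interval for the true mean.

CI = x̄ ± z*(σ/√n) = 149.9 ± 2.576(20.4/√58) = 149.9 ± 6.9 = (143.0, 156.8)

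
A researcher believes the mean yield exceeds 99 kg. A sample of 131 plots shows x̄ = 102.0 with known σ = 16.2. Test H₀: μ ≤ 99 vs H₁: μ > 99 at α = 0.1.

z = 2.12. Critical value: 1.28. Reject H₀.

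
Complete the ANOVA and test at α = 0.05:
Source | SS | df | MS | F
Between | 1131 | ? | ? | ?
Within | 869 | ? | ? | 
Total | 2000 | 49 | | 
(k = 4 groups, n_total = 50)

df_between = 3, df_within = 46. MS_between = 377.0, MS_within = 18.89. F = 19.956, F_crit ≈ 2.807. Reject H₀.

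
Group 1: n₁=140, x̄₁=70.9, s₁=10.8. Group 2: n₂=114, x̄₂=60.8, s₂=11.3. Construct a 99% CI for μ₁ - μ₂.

Difference = 10.1. SE = √(10.8²/140 + 11.3²/114) = 1.398. CI = (6.5, 13.7)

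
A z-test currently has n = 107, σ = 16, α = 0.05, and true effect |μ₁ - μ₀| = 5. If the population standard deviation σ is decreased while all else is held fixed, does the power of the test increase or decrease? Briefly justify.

Power increases: a smaller σ shrinks the standard error σ/√n, moving the sampling distribution under H₁ further from the critical value.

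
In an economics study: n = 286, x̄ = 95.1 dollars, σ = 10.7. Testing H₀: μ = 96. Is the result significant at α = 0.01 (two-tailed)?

z = (95.1 - 96)/(10.7/√286) = -1.422. Since |z| ≤ 2.576, not significant at α = 0.01.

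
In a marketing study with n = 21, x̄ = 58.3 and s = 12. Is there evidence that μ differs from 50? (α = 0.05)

t = (x̄ - μ₀)/(s/√n) = (58.3 - 50)/(12/√21) = 3.17. df = 20, critical t = ±2.086. Reject H₀.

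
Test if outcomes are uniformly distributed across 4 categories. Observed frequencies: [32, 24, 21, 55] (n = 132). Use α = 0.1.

Expected = 33 each. χ² = Σ(O-E)²/E = 21.515. df = 3, critical value = 6.251. Reject H₀.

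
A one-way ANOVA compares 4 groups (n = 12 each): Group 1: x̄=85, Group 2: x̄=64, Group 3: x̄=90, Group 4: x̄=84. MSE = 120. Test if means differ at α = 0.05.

Grand mean = 80.75. SS_between = 4737.0, MS_between = 1579.0. F = 13.158, F_crit ≈ 2.816. Reject H₀.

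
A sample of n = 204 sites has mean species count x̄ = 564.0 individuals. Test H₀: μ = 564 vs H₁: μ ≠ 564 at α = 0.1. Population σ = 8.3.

z = (x̄ - μ₀)/(σ/√n) = (564.0 - 564)/(8.3/√204) = 0.0. Critical value: ±1.645. Since |0.0| ≤ 1.645, Fail to reject H₀.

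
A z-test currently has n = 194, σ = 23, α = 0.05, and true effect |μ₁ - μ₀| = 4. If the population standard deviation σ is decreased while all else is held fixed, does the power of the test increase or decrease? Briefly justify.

Power increases: a smaller σ shrinks the standard error σ/√n, moving the sampling distribution under H₁ further from the critical value.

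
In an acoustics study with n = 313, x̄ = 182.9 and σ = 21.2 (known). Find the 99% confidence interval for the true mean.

CI = x̄ ± z*(σ/√n) = 182.9 ± 2.576(21.2/√313) = 182.9 ± 3.09 = (179.81, 185.99)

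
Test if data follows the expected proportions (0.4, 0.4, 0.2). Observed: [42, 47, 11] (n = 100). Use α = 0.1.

Expected: [40.0, 40.0, 20.0]. χ² = 5.375. df = 2, critical = 4.605. Reject H₀.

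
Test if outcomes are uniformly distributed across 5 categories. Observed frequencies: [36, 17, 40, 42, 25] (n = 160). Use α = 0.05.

Expected = 32 each. χ² = Σ(O-E)²/E = 14.188. df = 4, critical value = 9.488. Reject H₀.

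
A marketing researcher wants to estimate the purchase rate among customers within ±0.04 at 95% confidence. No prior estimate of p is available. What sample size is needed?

Conservative approach: use p = 0.5 (maximizes p(1-p) = 0.25). n = z²(0.25)/E² = 1.96²×0.25/0.04² = 600.2 → n = 601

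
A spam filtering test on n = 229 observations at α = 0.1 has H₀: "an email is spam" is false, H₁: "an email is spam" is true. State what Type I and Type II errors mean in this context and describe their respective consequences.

Type I (false positive): concluding that an email is spam when it is not — a legitimate email is sent to the spam folder and the user misses it. Type II (false negative): failing to conclude that an email is spam when it is — a spam email lands in the inbox. Which is costlier depends on domain priorities and is a judgement call rather than a statistical fact.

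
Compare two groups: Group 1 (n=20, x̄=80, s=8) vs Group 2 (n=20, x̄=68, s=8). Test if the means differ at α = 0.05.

Pooled sp = 8.0. t = 4.743, df = 38. Critical t = ±2.024. Reject H₀.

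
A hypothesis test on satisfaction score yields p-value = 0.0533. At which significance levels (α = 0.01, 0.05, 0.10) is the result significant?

p = 0.0533. Significant at: α = 0.1.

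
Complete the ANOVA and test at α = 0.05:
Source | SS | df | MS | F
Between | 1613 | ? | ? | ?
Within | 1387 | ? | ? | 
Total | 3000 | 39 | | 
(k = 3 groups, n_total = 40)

df_between = 2, df_within = 37. MS_between = 806.5, MS_within = 37.49. F = 21.514, F_crit ≈ 3.252. Reject H₀.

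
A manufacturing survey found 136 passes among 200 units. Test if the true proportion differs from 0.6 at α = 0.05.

p̂ = 0.68, p₀ = 0.6. z = (p̂ - p₀)/√(p₀(1-p₀)/n) = 2.309. Critical: ±1.96. Reject H₀.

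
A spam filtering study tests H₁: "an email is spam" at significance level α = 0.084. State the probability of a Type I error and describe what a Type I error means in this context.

P(Type I error) = α = 0.084. A Type I error is rejecting H₀ when H₀ is actually true (false positive) — here, concluding that an email is spam when in fact this is not the case. Consequence: a legitimate email is sent to the spam folder and the user misses it.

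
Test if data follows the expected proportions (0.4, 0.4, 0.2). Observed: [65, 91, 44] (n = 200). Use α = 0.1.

Expected: [80.0, 80.0, 40.0]. χ² = 4.725. df = 2, critical = 4.605. Reject H₀.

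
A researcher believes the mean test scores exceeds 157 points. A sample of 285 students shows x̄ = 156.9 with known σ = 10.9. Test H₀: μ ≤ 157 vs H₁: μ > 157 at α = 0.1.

z = -0.155. Critical value: 1.28. Fail to reject H₀.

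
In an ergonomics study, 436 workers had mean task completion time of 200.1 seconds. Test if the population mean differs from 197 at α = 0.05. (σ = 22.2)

z = (x̄ - μ₀)/(σ/√n) = (200.1 - 197)/(22.2/√436) = 2.916. Critical value: ±1.96. Since |2.916| > 1.96, Reject H₀.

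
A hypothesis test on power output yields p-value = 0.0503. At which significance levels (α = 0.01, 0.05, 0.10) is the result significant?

p = 0.0503. Significant at: α = 0.1.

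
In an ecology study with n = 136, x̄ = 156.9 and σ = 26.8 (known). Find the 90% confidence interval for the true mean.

CI = x̄ ± z*(σ/√n) = 156.9 ± 1.645(26.8/√136) = 156.9 ± 3.78 = (153.12, 160.68)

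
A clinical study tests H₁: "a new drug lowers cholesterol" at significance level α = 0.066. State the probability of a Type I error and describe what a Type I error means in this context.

P(Type I error) = α = 0.066. A Type I error is rejecting H₀ when H₀ is actually true (false positive) — here, concluding that a new drug lowers cholesterol when in fact this is not the case. Consequence: approving an ineffective drug — patients take a useless medication and may skip effective alternatives.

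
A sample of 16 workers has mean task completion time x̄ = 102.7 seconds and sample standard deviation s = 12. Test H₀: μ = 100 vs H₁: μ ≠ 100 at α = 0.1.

t = (x̄ - μ₀)/(s/√n) = (102.7 - 100)/(12/√16) = 0.9. df = 15, critical t = ±1.753. Fail to reject H₀.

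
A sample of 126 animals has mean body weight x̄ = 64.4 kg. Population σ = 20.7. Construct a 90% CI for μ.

CI = x̄ ± z*(σ/√n) = 64.4 ± 1.645(20.7/√126) = 64.4 ± 3.03 = (61.37, 67.43)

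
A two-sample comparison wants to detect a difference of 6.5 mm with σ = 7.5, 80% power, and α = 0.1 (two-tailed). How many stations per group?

n per group = 2(z_α/2 + z_β)²σ²/d² = 2×(1.645 + 0.84)²×7.5²/6.5² = 16.4 → n = 17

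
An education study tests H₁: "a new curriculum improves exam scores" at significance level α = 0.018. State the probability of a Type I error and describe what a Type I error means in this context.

P(Type I error) = α = 0.018. A Type I error is rejecting H₀ when H₀ is actually true (false positive) — here, concluding that a new curriculum improves exam scores when in fact this is not the case. Consequence: adopting a curriculum that gives no real benefit — disruption for nothing.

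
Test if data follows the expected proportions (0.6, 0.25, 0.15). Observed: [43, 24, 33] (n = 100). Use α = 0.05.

Expected: [60.0, 25.0, 15.0]. χ² = 26.457. df = 2, critical = 5.991. Reject H₀.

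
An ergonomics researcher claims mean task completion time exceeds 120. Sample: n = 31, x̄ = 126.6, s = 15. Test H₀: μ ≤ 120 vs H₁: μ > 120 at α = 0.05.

t = (126.6 - 120)/(15/√31) = 2.45, df = 30. Critical t = 1.697. Reject H₀.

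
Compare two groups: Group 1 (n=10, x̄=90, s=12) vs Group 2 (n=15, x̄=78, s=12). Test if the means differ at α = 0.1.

Pooled sp = 12.0. t = 2.449, df = 23. Critical t = ±1.714. Reject H₀.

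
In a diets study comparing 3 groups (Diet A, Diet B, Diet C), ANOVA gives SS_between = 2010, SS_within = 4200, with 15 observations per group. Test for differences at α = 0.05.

df_between = 2, df_within = 42. F = MS_between/MS_within = 1005.0/100.0 = 10.05. F_crit ≈ 3.22. Reject H₀. At least one mean differs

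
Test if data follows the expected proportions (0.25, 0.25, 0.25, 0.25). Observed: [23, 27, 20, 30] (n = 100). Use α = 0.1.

Expected: [25.0, 25.0, 25.0, 25.0]. χ² = 2.32. df = 3, critical = 6.251. Fail to reject H₀.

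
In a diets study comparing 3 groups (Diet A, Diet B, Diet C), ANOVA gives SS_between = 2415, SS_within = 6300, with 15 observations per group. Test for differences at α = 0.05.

df_between = 2, df_within = 42. F = MS_between/MS_within = 1207.5/150.0 = 8.05. F_crit ≈ 3.22. Reject H₀. At least one mean differs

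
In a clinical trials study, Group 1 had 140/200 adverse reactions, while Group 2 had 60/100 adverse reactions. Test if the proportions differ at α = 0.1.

p̂₁ = 0.7, p̂₂ = 0.6, pooled p̂ = 0.667. z = 1.732. Critical: ±1.645. Reject H₀.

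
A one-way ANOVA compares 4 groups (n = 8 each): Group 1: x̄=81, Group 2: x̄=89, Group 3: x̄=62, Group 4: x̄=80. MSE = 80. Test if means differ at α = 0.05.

Grand mean = 78.0. SS_between = 3120.0, MS_between = 1040.0. F = 13.0, F_crit ≈ 2.947. Reject H₀.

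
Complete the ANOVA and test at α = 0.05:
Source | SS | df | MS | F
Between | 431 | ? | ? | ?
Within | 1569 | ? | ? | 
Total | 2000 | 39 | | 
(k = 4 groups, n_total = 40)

df_between = 3, df_within = 36. MS_between = 143.67, MS_within = 43.58. F = 3.296, F_crit ≈ 2.866. Reject H₀.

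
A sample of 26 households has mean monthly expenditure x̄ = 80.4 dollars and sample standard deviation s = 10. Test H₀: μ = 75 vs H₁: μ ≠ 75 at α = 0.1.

t = (x̄ - μ₀)/(s/√n) = (80.4 - 75)/(10/√26) = 2.753. df = 25, critical t = ±1.708. Reject H₀.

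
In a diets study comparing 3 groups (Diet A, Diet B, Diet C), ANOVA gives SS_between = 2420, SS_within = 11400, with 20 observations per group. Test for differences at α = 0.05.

df_between = 2, df_within = 57. F = MS_between/MS_within = 1210.0/200.0 = 6.05. F_crit ≈ 3.159. Reject H₀. At least one mean differs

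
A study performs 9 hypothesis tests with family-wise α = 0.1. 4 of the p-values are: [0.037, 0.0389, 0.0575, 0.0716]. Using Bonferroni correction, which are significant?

Bonferroni α = 0.1/9 = 0.01111. None of the given p-values are significant.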